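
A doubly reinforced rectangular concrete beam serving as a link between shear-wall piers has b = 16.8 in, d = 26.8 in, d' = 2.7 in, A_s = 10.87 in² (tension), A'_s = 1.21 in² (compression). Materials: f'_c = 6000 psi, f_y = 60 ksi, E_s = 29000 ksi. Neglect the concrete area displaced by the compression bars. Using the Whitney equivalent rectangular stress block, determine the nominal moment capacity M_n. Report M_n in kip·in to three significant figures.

M_n ≈ 15300 kip·in

Assume both steels yield.
a = (A_s − A'_s) f_y/(0.85 f'_c b) = (10.87 − 1.21) × 60/(0.85 × 6 × 16.8) = 6.765 in.
c = a/β₁ = 6.765/0.75 = 9.020 in; ε'_s = 0.003(c − d')/c = 0.0021 ≥ ε_y = 0.0021, so the compression steel yields.
M_n = (A_s − A'_s) f_y (d − a/2) + A'_s f_y (d − d') = 579.6 × (26.8 − 3.3825) + 72.6 × (26.8 − 2.7) = 13572.8 + 1749.7 = 15322.5 kip·in.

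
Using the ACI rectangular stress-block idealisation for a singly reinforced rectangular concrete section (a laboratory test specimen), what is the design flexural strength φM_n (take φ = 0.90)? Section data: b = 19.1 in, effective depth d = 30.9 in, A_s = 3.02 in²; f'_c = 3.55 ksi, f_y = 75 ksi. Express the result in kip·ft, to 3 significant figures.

T = A_s f_y = 3.02 × 75 = 226.5 kips.
a = T/(0.85 f'_c b) = 226.5/(0.85 × 3.55 × 19.1) = 3.930 in.
M_n = T(d − a/2) = 226.5 × (30.9 − 1.965) = 6553.8 kip·in = 6553.8/12 = 546.15 kip·ft.
φM_n = 0.90 × 546.15 = 491.54 kip·ft.

φM_n ≈ 492 kip·ft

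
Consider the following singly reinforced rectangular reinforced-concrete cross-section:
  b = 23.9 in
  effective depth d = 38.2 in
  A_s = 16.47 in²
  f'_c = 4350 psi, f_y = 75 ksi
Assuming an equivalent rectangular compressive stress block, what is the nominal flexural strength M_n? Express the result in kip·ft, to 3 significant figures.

M_n ≈ 3210 kip·ft

T = A_s f_y = 16.47 × 75 = 1235.25 kips.
a = T/(0.85 f'_c b) = 1235.25/(0.85 × 4.35 × 23.9) = 13.978 in.
M_n = T(d − a/2) = 1235.25 × (38.2 − 6.989) = 38553.4 kip·in = 38553.4/12 = 3212.78 kip·ft.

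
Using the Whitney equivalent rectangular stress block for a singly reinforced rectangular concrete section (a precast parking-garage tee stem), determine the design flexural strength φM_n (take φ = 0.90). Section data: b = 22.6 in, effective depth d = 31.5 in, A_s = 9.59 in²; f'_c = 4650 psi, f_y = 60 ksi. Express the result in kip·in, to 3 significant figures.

T = A_s f_y = 9.59 × 60 = 575.4 kips.
a = T/(0.85 f'_c b) = 575.4/(0.85 × 4.65 × 22.6) = 6.442 in.
M_n = T(d − a/2) = 575.4 × (31.5 − 3.221) = 16271.7 kip·in.
φM_n = 0.90 × 16271.7 = 14644.5 kip·in.

φM_n ≈ 14600 kip·in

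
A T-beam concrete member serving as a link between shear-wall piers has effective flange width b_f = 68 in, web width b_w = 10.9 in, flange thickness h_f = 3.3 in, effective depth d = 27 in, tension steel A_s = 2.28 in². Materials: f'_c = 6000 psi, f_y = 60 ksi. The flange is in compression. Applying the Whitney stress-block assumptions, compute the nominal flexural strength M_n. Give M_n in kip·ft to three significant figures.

M_n ≈ 306 kip·ft

Tension: T = A_s f_y = 2.28 × 60 = 136.8 kips.
Try a within the flange: a = T/(0.85 f'_c b_f) = 136.8/(0.85 × 6 × 68) = 0.394 in.
Since a = 0.394 ≤ h_f = 3.3 in, the stress block lies entirely in the flange; analyse as a rectangular beam of width b_f.
M_n = T(d − a/2) = 136.8 × (27 − 0.197) = 3666.7 kip·in.
M_n = 3666.7/12 = 305.56 kip·ft.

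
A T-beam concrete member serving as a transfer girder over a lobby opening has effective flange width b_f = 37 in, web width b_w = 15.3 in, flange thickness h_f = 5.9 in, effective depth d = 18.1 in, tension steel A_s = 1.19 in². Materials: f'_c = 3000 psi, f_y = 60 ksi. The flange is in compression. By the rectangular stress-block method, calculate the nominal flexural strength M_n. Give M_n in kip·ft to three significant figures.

Tension: T = A_s f_y = 1.19 × 60 = 71.4 kips.
Try a within the flange: a = T/(0.85 f'_c b_f) = 71.4/(0.85 × 3 × 37) = 0.757 in.
Since a = 0.757 ≤ h_f = 5.9 in, the stress block lies entirely in the flange; analyse as a rectangular beam of width b_f.
M_n = T(d − a/2) = 71.4 × (18.1 − 0.3785) = 1265.3 kip·in.
M_n = 1265.3/12 = 105.44 kip·ft.

M_n ≈ 105 kip·ft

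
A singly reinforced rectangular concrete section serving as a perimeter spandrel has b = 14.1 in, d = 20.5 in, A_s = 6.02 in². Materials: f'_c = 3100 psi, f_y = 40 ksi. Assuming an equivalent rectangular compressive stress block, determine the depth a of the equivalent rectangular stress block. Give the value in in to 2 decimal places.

T = A_s f_y = 6.02 × 40 = 240.8 kips.
a = T/(0.85 f'_c b) = 240.8/(0.85 × 3.1 × 14.1) = 6.48 in.

a ≈ 6.48 in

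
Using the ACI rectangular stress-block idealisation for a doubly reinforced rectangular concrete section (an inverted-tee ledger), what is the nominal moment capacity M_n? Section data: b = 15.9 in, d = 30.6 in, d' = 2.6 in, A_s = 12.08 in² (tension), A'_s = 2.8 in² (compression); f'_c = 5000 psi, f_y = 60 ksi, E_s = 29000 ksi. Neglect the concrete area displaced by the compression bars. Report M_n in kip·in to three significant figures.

Assume both steels yield.
a = (A_s − A'_s) f_y/(0.85 f'_c b) = (12.08 − 2.8) × 60/(0.85 × 5 × 15.9) = 8.240 in.
c = a/β₁ = 8.240/0.8 = 10.300 in; ε'_s = 0.003(c − d')/c = 0.0022 ≥ ε_y = 0.0021, so the compression steel yields.
M_n = (A_s − A'_s) f_y (d − a/2) + A'_s f_y (d − d') = 556.8 × (30.6 − 4.12) + 168 × (30.6 − 2.6) = 14744.1 + 4704.0 = 19448.1 kip·in.

M_n ≈ 19400 kip·in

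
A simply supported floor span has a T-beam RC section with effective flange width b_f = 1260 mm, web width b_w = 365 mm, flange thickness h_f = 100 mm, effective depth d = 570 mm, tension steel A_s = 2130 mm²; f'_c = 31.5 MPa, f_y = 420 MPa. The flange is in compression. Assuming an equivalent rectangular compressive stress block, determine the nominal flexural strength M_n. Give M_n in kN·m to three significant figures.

Tension: T = A_s f_y = 2130 × 420 = 894600 N.
Try a within the flange: a = T/(0.85 f'_c b_f) = 894600/(0.85 × 31.5 × 1260) = 26.52 mm.
Since a = 26.52 ≤ h_f = 100 mm, the stress block lies entirely in the flange; analyse as a rectangular beam of width b_f.
M_n = T(d − a/2) = 894600 × (570 − 13.26) = 498.06 × 10⁶ N·mm.
M_n = 498.06 kN·m.

M_n ≈ 498 kN·m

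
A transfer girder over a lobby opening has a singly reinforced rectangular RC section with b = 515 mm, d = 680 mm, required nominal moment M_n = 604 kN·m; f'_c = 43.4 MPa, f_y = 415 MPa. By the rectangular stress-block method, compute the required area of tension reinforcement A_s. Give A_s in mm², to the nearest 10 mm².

With M_n = 0.85 f'_c a b (d − a/2), solve the quadratic for a:
a = d − √(d² − 2M_n/(0.85 f'_c b)) = 680 − √(680² − 2 × 604×10⁶/(0.85 × 43.4 × 515)) = 48.48 mm.
A_s = 0.85 f'_c a b / f_y = 0.85 × 43.4 × 48.48 × 515 / 415 = 2219.4 mm².

A_s ≈ 2220 mm²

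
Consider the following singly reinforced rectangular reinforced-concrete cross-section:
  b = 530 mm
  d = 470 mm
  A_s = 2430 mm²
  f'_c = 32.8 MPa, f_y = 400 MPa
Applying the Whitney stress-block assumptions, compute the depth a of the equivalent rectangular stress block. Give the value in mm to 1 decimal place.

T = A_s f_y = 2430 × 400 = 972000 N = 972 kN.
Setting C = 0.85 f'_c a b equal to T: a = 972000/(0.85 × 32.8 × 530) = 65.8 mm.

a ≈ 65.8 mm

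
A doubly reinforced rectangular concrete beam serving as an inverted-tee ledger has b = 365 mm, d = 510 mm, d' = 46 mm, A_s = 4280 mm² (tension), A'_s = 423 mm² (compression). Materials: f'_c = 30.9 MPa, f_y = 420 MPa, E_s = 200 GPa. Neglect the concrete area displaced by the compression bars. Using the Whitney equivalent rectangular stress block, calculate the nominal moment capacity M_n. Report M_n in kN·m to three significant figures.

M_n ≈ 772 kN·m

Assume both tension and compression steel yield.
Net tension couple steel: A_s − A'_s = 3857 mm².
a = (A_s − A'_s) f_y / (0.85 f'_c b) = 1619940/(0.85 × 30.9 × 365) = 168.98 mm.
c = a/β₁ = 168.98/0.829 = 203.84 mm; ε'_s = 0.003(c − d')/c = 0.0023 ≥ f_y/E_s = 0.0021, so compression steel does yield.
M_n = (A_s − A'_s) f_y (d − a/2) + A'_s f_y (d − d') = [1619940 × (510 − 84.49) + 177660 × (510 − 46)] × 10⁻⁶ = 689.30 + 82.43 = 771.73 kN·m.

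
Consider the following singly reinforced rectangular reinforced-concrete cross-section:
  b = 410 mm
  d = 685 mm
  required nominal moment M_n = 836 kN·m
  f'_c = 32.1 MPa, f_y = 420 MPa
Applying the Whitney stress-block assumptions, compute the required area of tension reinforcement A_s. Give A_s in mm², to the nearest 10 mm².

With M_n = 0.85 f'_c a b (d − a/2), solve the quadratic for a:
a = d − √(d² − 2M_n/(0.85 f'_c b)) = 685 − √(685² − 2 × 836×10⁶/(0.85 × 32.1 × 410)) = 119.52 mm.
A_s = 0.85 f'_c a b / f_y = 0.85 × 32.1 × 119.52 × 410 / 420 = 3183.5 mm².

A_s ≈ 3180 mm²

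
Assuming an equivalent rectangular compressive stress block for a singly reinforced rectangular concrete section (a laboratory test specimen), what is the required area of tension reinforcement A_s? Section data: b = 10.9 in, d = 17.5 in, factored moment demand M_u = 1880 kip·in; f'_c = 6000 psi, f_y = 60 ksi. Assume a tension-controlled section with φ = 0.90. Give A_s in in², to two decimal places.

M_n = M_u/φ = 1880/0.90 = 2088.89 kip·in.
From M_n = 0.85 f'_c a b (d − a/2):
a = d − √(d² − 2M_n/(0.85 f'_c b)) = 17.5 − √(17.5² − 2 × 2088.89/(0.85 × 6 × 10.9)) = 2.298 in.
A_s = 0.85 f'_c a b / f_y = 0.85 × 6 × 2.298 × 10.9 / 60 = 2.129 in².

A_s ≈ 2.13 in²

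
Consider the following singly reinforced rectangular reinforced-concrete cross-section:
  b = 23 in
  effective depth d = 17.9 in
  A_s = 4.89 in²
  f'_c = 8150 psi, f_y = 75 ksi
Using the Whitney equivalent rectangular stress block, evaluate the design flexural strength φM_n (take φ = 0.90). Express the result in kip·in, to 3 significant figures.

φM_n ≈ 5530 kip·in

T = A_s f_y = 4.89 × 75 = 366.75 kips.
a = T/(0.85 f'_c b) = 366.75/(0.85 × 8.15 × 23) = 2.302 in.
M_n = T(d − a/2) = 366.75 × (17.9 − 1.151) = 6142.7 kip·in.
φM_n = 0.90 × 6142.7 = 5528.4 kip·in.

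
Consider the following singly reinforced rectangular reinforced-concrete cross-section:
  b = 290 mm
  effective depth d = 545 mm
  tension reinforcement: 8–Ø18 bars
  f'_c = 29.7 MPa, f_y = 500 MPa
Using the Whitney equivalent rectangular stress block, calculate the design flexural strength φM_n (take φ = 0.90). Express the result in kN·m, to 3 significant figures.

A_s = 8 × 254 = 2032 mm².
T = A_s f_y = 2032 × 500 = 1016000 N = 1016 kN.
From C = T: a = T/(0.85 f'_c b) = 1016000/(0.85 × 29.7 × 290) = 138.78 mm.
M_n = T(d − a/2) = 1016 kN × (545 − 69.39) mm = 483.22 kN·m.
φM_n = 0.90 × 483.22 = 434.90 kN·m.

φM_n ≈ 435 kN·m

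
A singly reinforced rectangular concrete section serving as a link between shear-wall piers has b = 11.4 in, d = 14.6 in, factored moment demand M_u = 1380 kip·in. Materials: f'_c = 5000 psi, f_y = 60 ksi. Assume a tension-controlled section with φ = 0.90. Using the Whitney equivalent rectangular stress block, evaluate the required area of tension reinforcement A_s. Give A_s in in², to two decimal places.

A_s ≈ 1.90 in²

M_n = M_u/φ = 1380/0.90 = 1533.33 kip·in.
From M_n = 0.85 f'_c a b (d − a/2):
a = d − √(d² − 2M_n/(0.85 f'_c b)) = 14.6 − √(14.6² − 2 × 1533.33/(0.85 × 5 × 11.4)) = 2.358 in.
A_s = 0.85 f'_c a b / f_y = 0.85 × 5 × 2.358 × 11.4 / 60 = 1.904 in².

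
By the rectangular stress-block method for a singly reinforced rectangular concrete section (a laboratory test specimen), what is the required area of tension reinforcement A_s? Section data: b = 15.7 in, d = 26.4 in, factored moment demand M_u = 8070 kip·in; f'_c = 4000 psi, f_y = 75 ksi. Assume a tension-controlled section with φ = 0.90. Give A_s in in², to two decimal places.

M_n = M_u/φ = 8070/0.90 = 8966.67 kip·in.
From M_n = 0.85 f'_c a b (d − a/2):
a = d − √(d² − 2M_n/(0.85 f'_c b)) = 26.4 − √(26.4² − 2 × 8966.67/(0.85 × 4 × 15.7)) = 7.400 in.
A_s = 0.85 f'_c a b / f_y = 0.85 × 4 × 7.400 × 15.7 / 75 = 5.267 in².

A_s ≈ 5.27 in²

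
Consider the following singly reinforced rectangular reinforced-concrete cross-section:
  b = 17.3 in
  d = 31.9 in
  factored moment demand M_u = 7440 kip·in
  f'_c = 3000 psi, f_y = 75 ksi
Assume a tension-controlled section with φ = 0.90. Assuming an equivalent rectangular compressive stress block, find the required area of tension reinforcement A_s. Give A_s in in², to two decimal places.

A_s ≈ 3.85 in²

M_n = M_u/φ = 7440/0.90 = 8266.67 kip·in.
From M_n = 0.85 f'_c a b (d − a/2):
a = d − √(d² − 2M_n/(0.85 f'_c b)) = 31.9 − √(31.9² − 2 × 8266.67/(0.85 × 3 × 17.3)) = 6.546 in.
A_s = 0.85 f'_c a b / f_y = 0.85 × 3 × 6.546 × 17.3 / 75 = 3.850 in².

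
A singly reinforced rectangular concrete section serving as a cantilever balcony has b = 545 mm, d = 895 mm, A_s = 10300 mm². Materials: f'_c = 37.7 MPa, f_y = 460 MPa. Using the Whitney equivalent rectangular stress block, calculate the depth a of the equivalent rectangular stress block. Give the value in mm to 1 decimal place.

a ≈ 271.3 mm

T = A_s f_y = 10300 × 460 = 4738000 N = 4738 kN.
Setting C = 0.85 f'_c a b equal to T: a = 4738000/(0.85 × 37.7 × 545) = 271.3 mm.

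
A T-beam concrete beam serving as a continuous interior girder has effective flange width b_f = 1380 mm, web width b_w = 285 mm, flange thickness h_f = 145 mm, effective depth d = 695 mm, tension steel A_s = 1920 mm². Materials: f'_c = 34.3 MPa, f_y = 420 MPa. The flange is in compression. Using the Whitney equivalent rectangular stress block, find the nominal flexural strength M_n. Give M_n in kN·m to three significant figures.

Tension: T = A_s f_y = 1920 × 420 = 806400 N.
Try a within the flange: a = T/(0.85 f'_c b_f) = 806400/(0.85 × 34.3 × 1380) = 20.04 mm.
Since a = 20.04 ≤ h_f = 145 mm, the stress block lies entirely in the flange; analyse as a rectangular beam of width b_f.
M_n = T(d − a/2) = 806400 × (695 − 10.02) = 552.37 × 10⁶ N·mm.
M_n = 552.37 kN·m.

M_n ≈ 552 kN·m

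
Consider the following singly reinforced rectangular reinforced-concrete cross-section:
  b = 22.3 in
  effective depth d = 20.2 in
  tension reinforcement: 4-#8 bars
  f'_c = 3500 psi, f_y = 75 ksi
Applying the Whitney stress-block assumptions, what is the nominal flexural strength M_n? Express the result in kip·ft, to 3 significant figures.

A_s = 4 × 0.79 = 3.16 in².
T = A_s f_y = 3.16 × 75 = 237 kips.
a = T/(0.85 f'_c b) = 237/(0.85 × 3.5 × 22.3) = 3.572 in.
M_n = T(d − a/2) = 237 × (20.2 − 1.786) = 4364.1 kip·in = 4364.1/12 = 363.68 kip·ft.

M_n ≈ 364 kip·ft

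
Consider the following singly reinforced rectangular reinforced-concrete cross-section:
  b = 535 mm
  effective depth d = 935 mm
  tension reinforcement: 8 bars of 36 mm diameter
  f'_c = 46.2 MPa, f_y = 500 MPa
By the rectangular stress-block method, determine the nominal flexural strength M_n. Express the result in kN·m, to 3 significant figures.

M_n ≈ 3410 kN·m

A_s = 8 × 1018 = 8144 mm².
T = A_s f_y = 8144 × 500 = 4072000 N = 4072 kN.
From C = T: a = T/(0.85 f'_c b) = 4072000/(0.85 × 46.2 × 535) = 193.82 mm.
M_n = T(d − a/2) = 4072 kN × (935 − 96.91) mm = 3412.70 kN·m.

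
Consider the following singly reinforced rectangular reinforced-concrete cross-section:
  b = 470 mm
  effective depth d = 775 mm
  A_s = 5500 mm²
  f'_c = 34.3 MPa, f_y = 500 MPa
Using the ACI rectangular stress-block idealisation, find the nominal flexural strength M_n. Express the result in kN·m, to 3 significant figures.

M_n ≈ 1860 kN·m

T = A_s f_y = 5500 × 500 = 2750000 N = 2750 kN.
From C = T: a = T/(0.85 f'_c b) = 2750000/(0.85 × 34.3 × 470) = 200.69 mm.
M_n = T(d − a/2) = 2750 kN × (775 − 100.345) mm = 1855.30 kN·m.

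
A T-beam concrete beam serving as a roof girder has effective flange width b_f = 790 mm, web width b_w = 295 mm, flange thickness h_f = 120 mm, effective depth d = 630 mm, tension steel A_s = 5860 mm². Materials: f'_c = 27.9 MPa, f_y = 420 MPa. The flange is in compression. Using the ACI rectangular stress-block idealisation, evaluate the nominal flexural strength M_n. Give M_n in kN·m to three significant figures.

M_n ≈ 1390 kN·m

Tension: T = A_s f_y = 5860 × 420 = 2461200 N.
Try a within the flange: a = T/(0.85 f'_c b_f) = 2461200/(0.85 × 27.9 × 790) = 131.37 mm.
a = 131.37 > h_f = 120 mm: the block extends into the web. Split into flange-overhang and web parts.
C_f = 0.85 f'_c (b_f − b_w) h_f = 0.85 × 27.9 × (790 − 295) × 120 = 1408671 N.
Remaining web compression depth: a_w = (T − C_f)/(0.85 f'_c b_w) = (2461200 − 1408671)/(0.85 × 27.9 × 295) = 150.45 mm.
M_n = C_f(d − h_f/2) + (T − C_f)(d − a_w/2) = 1408671 × (630 − 60) + 1052529 × (630 − 75.225) = 802.94 + 583.92 = 1386.86 × 10⁶ N·mm.
M_n = 1386.86 kN·m.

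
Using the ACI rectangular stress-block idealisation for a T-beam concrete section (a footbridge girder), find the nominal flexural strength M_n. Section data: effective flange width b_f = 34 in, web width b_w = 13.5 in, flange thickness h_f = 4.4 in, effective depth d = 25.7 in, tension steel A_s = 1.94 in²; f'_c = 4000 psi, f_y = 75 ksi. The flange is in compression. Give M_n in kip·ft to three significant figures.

Tension: T = A_s f_y = 1.94 × 75 = 145.5 kips.
Try a within the flange: a = T/(0.85 f'_c b_f) = 145.5/(0.85 × 4 × 34) = 1.259 in.
Since a = 1.259 ≤ h_f = 4.4 in, the stress block lies entirely in the flange; analyse as a rectangular beam of width b_f.
M_n = T(d − a/2) = 145.5 × (25.7 − 0.6295) = 3647.8 kip·in.
M_n = 3647.8/12 = 303.98 kip·ft.

M_n ≈ 304 kip·ft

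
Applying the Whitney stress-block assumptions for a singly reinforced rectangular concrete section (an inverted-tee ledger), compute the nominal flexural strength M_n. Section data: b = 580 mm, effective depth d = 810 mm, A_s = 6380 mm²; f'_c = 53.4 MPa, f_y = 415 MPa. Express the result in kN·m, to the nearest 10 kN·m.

M_n ≈ 2010 kN·m

T = A_s f_y = 6380 × 415 = 2647700 N = 2647.7 kN.
From C = T: a = T/(0.85 f'_c b) = 2647700/(0.85 × 53.4 × 580) = 100.57 mm.
M_n = T(d − a/2) = 2647.7 kN × (810 − 50.285) mm = 2011.50 kN·m.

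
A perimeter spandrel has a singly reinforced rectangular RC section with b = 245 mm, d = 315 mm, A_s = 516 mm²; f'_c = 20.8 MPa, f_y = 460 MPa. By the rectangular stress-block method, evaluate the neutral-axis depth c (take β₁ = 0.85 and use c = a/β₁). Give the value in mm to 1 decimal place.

T = A_s f_y = 516 × 460 = 237360 N = 237.36 kN.
Setting C = 0.85 f'_c a b equal to T: a = 237360/(0.85 × 20.8 × 245) = 54.797 mm.
With β₁ = 0.85, c = a/β₁ = 54.797/0.85 = 64.5 mm.

c ≈ 64.5 mm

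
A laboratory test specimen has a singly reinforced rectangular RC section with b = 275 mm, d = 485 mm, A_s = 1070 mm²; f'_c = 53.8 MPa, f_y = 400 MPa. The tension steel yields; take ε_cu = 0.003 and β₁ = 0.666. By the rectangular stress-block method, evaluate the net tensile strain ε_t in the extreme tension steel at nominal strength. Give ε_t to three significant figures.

ε_t ≈ 0.0255

a = A_s f_y/(0.85 f'_c b) = 34.03 mm.
β₁ = 0.666, so c = a/β₁ = 34.03/0.666 = 51.10 mm.
From the linear strain diagram with ε_cu = 0.003: ε_t = 0.003 (d − c)/c = 0.003 × (485 − 51.10)/51.10 = 0.0255.
Since ε_t ≥ 0.005, the section is tension-controlled.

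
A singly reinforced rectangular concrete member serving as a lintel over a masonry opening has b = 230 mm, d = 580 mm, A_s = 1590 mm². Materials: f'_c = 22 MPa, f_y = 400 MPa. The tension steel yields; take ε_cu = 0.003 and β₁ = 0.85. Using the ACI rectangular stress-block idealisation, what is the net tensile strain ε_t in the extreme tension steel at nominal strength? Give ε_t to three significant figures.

a = A_s f_y/(0.85 f'_c b) = 147.87 mm.
β₁ = 0.85, so c = a/β₁ = 147.87/0.85 = 173.96 mm.
From the linear strain diagram with ε_cu = 0.003: ε_t = 0.003 (d − c)/c = 0.003 × (580 − 173.96)/173.96 = 0.00700.
Since ε_t ≥ 0.005, the section is tension-controlled.

ε_t ≈ 0.00700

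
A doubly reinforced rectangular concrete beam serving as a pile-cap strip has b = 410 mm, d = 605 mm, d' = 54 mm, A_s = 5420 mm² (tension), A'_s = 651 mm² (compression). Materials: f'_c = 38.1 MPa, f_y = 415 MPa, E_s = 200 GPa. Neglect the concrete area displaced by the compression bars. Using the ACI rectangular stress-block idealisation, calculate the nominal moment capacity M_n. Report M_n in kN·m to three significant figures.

M_n ≈ 1200 kN·m

Assume both tension and compression steel yield.
Net tension couple steel: A_s − A'_s = 4769 mm².
a = (A_s − A'_s) f_y / (0.85 f'_c b) = 1979135/(0.85 × 38.1 × 410) = 149.06 mm.
c = a/β₁ = 149.06/0.778 = 191.59 mm; ε'_s = 0.003(c − d')/c = 0.0022 ≥ f_y/E_s = 0.0021, so compression steel does yield.
M_n = (A_s − A'_s) f_y (d − a/2) + A'_s f_y (d − d') = [1979135 × (605 − 74.53) + 270165 × (605 − 54)] × 10⁻⁶ = 1049.87 + 148.86 = 1198.73 kN·m.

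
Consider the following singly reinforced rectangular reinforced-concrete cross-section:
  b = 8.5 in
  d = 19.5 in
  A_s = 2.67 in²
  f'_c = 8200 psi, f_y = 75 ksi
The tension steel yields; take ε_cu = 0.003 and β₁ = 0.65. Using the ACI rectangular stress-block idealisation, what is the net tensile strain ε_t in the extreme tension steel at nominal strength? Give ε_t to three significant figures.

ε_t ≈ 0.00825

a = A_s f_y/(0.85 f'_c b) = 3.380 in.
β₁ = 0.65, so c = a/β₁ = 3.380/0.65 = 5.200 in.
From the linear strain diagram with ε_cu = 0.003: ε_t = 0.003 (d − c)/c = 0.003 × (19.5 − 5.200)/5.200 = 0.00825.
Since ε_t ≥ 0.005, the section is tension-controlled.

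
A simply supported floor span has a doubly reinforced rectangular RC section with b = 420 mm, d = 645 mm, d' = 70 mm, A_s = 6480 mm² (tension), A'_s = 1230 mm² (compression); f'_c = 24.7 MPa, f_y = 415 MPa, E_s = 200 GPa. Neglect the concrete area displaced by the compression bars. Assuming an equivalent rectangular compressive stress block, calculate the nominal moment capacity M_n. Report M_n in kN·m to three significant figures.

M_n ≈ 1430 kN·m

Assume both tension and compression steel yield.
Net tension couple steel: A_s − A'_s = 5250 mm².
a = (A_s − A'_s) f_y / (0.85 f'_c b) = 2178750/(0.85 × 24.7 × 420) = 247.08 mm.
c = a/β₁ = 247.08/0.85 = 290.68 mm; ε'_s = 0.003(c − d')/c = 0.0023 ≥ f_y/E_s = 0.0021, so compression steel does yield.
M_n = (A_s − A'_s) f_y (d − a/2) + A'_s f_y (d − d') = [2178750 × (645 − 123.54) + 510450 × (645 − 70)] × 10⁻⁶ = 1136.13 + 293.51 = 1429.64 kN·m.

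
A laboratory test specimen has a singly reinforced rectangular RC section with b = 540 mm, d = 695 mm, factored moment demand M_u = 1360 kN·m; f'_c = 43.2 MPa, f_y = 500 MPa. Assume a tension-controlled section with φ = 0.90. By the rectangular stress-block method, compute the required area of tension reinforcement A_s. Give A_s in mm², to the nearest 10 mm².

M_n = M_u/φ = 1360/0.90 = 1511.11 kN·m.
With M_n = 0.85 f'_c a b (d − a/2), solve the quadratic for a:
a = d − √(d² − 2M_n/(0.85 f'_c b)) = 695 − √(695² − 2 × 1511.11×10⁶/(0.85 × 43.2 × 540)) = 120.01 mm.
A_s = 0.85 f'_c a b / f_y = 0.85 × 43.2 × 120.01 × 540 / 500 = 4759.3 mm².

A_s ≈ 4760 mm²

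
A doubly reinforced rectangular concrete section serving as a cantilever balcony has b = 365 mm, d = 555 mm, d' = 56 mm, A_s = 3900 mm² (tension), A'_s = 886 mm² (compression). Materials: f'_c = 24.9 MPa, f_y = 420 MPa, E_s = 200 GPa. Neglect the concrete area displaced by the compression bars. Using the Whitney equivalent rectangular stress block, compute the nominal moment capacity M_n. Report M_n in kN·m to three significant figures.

Assume both tension and compression steel yield.
Net tension couple steel: A_s − A'_s = 3014 mm².
a = (A_s − A'_s) f_y / (0.85 f'_c b) = 1265880/(0.85 × 24.9 × 365) = 163.86 mm.
c = a/β₁ = 163.86/0.85 = 192.78 mm; ε'_s = 0.003(c − d')/c = 0.0021 ≥ f_y/E_s = 0.0021, so compression steel does yield.
M_n = (A_s − A'_s) f_y (d − a/2) + A'_s f_y (d − d') = [1265880 × (555 − 81.93) + 372120 × (555 − 56)] × 10⁻⁶ = 598.85 + 185.69 = 784.54 kN·m.

M_n ≈ 785 kN·m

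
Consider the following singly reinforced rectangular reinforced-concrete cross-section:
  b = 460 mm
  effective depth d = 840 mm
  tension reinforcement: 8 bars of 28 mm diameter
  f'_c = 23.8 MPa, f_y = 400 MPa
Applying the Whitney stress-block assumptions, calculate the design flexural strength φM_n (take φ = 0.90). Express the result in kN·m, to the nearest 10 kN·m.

φM_n ≈ 1300 kN·m

A_s = 8 × 616 = 4928 mm².
T = A_s f_y = 4928 × 400 = 1971200 N = 1971.2 kN.
From C = T: a = T/(0.85 f'_c b) = 1971200/(0.85 × 23.8 × 460) = 211.82 mm.
M_n = T(d − a/2) = 1971.2 kN × (840 − 105.91) mm = 1447.04 kN·m.
φM_n = 0.90 × 1447.04 = 1302.34 kN·m.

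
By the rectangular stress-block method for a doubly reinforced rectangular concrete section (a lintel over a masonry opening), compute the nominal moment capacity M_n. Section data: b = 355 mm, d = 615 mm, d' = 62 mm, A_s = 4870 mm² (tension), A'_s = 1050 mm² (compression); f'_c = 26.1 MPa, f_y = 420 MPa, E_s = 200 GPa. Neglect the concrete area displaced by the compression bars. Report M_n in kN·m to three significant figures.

Assume both tension and compression steel yield.
Net tension couple steel: A_s − A'_s = 3820 mm².
a = (A_s − A'_s) f_y / (0.85 f'_c b) = 1604400/(0.85 × 26.1 × 355) = 203.72 mm.
c = a/β₁ = 203.72/0.85 = 239.67 mm; ε'_s = 0.003(c − d')/c = 0.0022 ≥ f_y/E_s = 0.0021, so compression steel does yield.
M_n = (A_s − A'_s) f_y (d − a/2) + A'_s f_y (d − d') = [1604400 × (615 − 101.86) + 441000 × (615 − 62)] × 10⁻⁶ = 823.28 + 243.87 = 1067.15 kN·m.

M_n ≈ 1070 kN·m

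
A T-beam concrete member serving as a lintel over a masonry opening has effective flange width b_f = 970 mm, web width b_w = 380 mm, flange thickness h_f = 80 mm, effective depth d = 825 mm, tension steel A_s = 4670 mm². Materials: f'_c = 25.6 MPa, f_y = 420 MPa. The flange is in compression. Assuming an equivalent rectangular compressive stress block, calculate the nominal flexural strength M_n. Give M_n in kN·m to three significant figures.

M_n ≈ 1520 kN·m

Tension: T = A_s f_y = 4670 × 420 = 1961400 N.
Try a within the flange: a = T/(0.85 f'_c b_f) = 1961400/(0.85 × 25.6 × 970) = 92.93 mm.
a = 92.93 > h_f = 80 mm: the block extends into the web. Split into flange-overhang and web parts.
C_f = 0.85 f'_c (b_f − b_w) h_f = 0.85 × 25.6 × (970 − 380) × 80 = 1027072 N.
Remaining web compression depth: a_w = (T − C_f)/(0.85 f'_c b_w) = (1961400 − 1027072)/(0.85 × 25.6 × 380) = 112.99 mm.
M_n = C_f(d − h_f/2) + (T − C_f)(d − a_w/2) = 1027072 × (825 − 40) + 934328 × (825 − 56.495) = 806.25 + 718.04 = 1524.29 × 10⁶ N·mm.
M_n = 1524.29 kN·m.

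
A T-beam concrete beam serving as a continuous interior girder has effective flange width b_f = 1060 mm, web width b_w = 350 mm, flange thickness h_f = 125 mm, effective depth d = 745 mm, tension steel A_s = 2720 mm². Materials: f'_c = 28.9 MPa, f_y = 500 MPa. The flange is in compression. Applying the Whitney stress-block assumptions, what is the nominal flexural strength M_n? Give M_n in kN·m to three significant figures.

Tension: T = A_s f_y = 2720 × 500 = 1360000 N.
Try a within the flange: a = T/(0.85 f'_c b_f) = 1360000/(0.85 × 28.9 × 1060) = 52.23 mm.
Since a = 52.23 ≤ h_f = 125 mm, the stress block lies entirely in the flange; analyse as a rectangular beam of width b_f.
M_n = T(d − a/2) = 1360000 × (745 − 26.115) = 977.68 × 10⁶ N·mm.
M_n = 977.68 kN·m.

M_n ≈ 978 kN·m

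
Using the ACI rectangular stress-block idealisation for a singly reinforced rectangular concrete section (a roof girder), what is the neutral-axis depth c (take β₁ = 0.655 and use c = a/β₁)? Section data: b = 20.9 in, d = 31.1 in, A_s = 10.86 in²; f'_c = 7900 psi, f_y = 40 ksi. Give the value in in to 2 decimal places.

c ≈ 4.73 in

T = A_s f_y = 10.86 × 40 = 434.4 kips.
a = T/(0.85 f'_c b) = 434.4/(0.85 × 7.9 × 20.9) = 3.0953 in.
With β₁ = 0.655, c = a/β₁ = 3.0953/0.655 = 4.73 in.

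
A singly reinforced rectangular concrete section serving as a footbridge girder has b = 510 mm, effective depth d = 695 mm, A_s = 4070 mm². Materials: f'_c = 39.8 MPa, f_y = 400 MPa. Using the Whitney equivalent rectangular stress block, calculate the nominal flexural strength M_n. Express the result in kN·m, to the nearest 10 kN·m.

M_n ≈ 1050 kN·m

T = A_s f_y = 4070 × 400 = 1628000 N = 1628 kN.
From C = T: a = T/(0.85 f'_c b) = 1628000/(0.85 × 39.8 × 510) = 94.36 mm.
M_n = T(d − a/2) = 1628 kN × (695 − 47.18) mm = 1054.65 kN·m.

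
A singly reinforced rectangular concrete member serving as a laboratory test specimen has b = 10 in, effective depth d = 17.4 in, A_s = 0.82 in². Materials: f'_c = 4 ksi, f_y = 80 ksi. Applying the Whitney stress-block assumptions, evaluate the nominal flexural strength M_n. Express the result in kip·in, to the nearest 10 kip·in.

M_n ≈ 1080 kip·in

T = A_s f_y = 0.82 × 80 = 65.6 kips.
a = T/(0.85 f'_c b) = 65.6/(0.85 × 4 × 10) = 1.929 in.
M_n = T(d − a/2) = 65.6 × (17.4 − 0.9645) = 1078.2 kip·in.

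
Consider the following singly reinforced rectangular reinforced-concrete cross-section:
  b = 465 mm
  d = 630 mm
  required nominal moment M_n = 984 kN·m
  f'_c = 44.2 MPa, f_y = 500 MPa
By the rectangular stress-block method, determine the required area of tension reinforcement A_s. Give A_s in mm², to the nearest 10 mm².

With M_n = 0.85 f'_c a b (d − a/2), solve the quadratic for a:
a = d − √(d² − 2M_n/(0.85 f'_c b)) = 630 − √(630² − 2 × 984×10⁶/(0.85 × 44.2 × 465)) = 96.85 mm.
A_s = 0.85 f'_c a b / f_y = 0.85 × 44.2 × 96.85 × 465 / 500 = 3383.9 mm².

A_s ≈ 3380 mm²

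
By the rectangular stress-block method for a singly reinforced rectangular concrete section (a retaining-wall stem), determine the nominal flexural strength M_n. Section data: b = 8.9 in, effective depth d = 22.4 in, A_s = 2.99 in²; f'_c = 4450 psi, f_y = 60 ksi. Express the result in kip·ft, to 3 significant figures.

T = A_s f_y = 2.99 × 60 = 179.4 kips.
a = T/(0.85 f'_c b) = 179.4/(0.85 × 4.45 × 8.9) = 5.329 in.
M_n = T(d − a/2) = 179.4 × (22.4 − 2.6645) = 3540.5 kip·in = 3540.5/12 = 295.04 kip·ft.

M_n ≈ 295 kip·ft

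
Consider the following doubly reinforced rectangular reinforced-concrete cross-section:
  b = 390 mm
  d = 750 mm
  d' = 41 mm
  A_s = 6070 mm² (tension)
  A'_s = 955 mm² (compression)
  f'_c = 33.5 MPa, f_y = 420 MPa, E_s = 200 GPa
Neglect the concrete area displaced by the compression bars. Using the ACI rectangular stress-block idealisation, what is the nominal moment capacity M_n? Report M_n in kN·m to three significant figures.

Assume both tension and compression steel yield.
Net tension couple steel: A_s − A'_s = 5115 mm².
a = (A_s − A'_s) f_y / (0.85 f'_c b) = 2148300/(0.85 × 33.5 × 390) = 193.45 mm.
c = a/β₁ = 193.45/0.811 = 238.53 mm; ε'_s = 0.003(c − d')/c = 0.0025 ≥ f_y/E_s = 0.0021, so compression steel does yield.
M_n = (A_s − A'_s) f_y (d − a/2) + A'_s f_y (d − d') = [2148300 × (750 − 96.725) + 401100 × (750 − 41)] × 10⁻⁶ = 1403.43 + 284.38 = 1687.81 kN·m.

M_n ≈ 1690 kN·m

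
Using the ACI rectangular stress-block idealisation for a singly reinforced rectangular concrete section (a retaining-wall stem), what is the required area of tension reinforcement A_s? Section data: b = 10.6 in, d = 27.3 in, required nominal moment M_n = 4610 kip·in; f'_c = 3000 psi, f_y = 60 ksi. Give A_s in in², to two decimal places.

A_s ≈ 3.24 in²

From M_n = 0.85 f'_c a b (d − a/2):
a = d − √(d² − 2M_n/(0.85 f'_c b)) = 27.3 − √(27.3² − 2 × 4610/(0.85 × 3 × 10.6)) = 7.196 in.
A_s = 0.85 f'_c a b / f_y = 0.85 × 3 × 7.196 × 10.6 / 60 = 3.242 in².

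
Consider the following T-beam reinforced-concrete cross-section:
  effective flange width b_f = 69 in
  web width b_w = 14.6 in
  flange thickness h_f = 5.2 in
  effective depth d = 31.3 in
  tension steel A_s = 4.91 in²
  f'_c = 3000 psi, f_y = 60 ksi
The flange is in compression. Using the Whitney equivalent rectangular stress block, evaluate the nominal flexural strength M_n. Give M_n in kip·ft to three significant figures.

M_n ≈ 748 kip·ft

Tension: T = A_s f_y = 4.91 × 60 = 294.6 kips.
Try a within the flange: a = T/(0.85 f'_c b_f) = 294.6/(0.85 × 3 × 69) = 1.674 in.
Since a = 1.674 ≤ h_f = 5.2 in, the stress block lies entirely in the flange; analyse as a rectangular beam of width b_f.
M_n = T(d − a/2) = 294.6 × (31.3 − 0.837) = 8974.4 kip·in.
M_n = 8974.4/12 = 747.87 kip·ft.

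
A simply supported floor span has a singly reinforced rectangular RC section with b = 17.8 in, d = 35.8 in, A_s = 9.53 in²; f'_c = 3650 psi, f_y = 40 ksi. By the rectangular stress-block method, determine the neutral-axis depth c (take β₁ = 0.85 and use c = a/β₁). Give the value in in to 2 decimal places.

T = A_s f_y = 9.53 × 40 = 381.2 kips.
a = T/(0.85 f'_c b) = 381.2/(0.85 × 3.65 × 17.8) = 6.9027 in.
With β₁ = 0.85, c = a/β₁ = 6.9027/0.85 = 8.12 in.

c ≈ 8.12 in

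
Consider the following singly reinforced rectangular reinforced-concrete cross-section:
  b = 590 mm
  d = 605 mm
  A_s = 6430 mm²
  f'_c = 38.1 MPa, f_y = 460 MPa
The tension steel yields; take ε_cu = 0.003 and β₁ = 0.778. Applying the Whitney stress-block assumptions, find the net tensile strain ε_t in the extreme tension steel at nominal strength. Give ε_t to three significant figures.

ε_t ≈ 0.00612

a = A_s f_y/(0.85 f'_c b) = 154.80 mm.
β₁ = 0.778, so c = a/β₁ = 154.80/0.778 = 198.97 mm.
From the linear strain diagram with ε_cu = 0.003: ε_t = 0.003 (d − c)/c = 0.003 × (605 − 198.97)/198.97 = 0.00612.
Since ε_t ≥ 0.005, the section is tension-controlled.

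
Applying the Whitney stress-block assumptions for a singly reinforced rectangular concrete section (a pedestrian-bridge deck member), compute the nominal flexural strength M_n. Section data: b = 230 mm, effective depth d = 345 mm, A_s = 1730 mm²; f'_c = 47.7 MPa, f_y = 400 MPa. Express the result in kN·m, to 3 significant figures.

T = A_s f_y = 1730 × 400 = 692000 N = 692 kN.
From C = T: a = T/(0.85 f'_c b) = 692000/(0.85 × 47.7 × 230) = 74.21 mm.
M_n = T(d − a/2) = 692 kN × (345 − 37.105) mm = 213.06 kN·m.

M_n ≈ 213 kN·m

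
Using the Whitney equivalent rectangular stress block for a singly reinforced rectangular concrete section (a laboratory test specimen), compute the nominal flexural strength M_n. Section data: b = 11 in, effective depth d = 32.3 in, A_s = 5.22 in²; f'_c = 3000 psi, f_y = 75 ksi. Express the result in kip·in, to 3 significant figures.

M_n ≈ 9910 kip·in

T = A_s f_y = 5.22 × 75 = 391.5 kips.
a = T/(0.85 f'_c b) = 391.5/(0.85 × 3 × 11) = 13.957 in.
M_n = T(d − a/2) = 391.5 × (32.3 − 6.9785) = 9913.4 kip·in.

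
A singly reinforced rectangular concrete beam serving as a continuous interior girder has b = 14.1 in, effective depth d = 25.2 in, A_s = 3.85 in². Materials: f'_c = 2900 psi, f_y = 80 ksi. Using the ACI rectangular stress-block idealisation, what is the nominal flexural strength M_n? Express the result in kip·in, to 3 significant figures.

M_n ≈ 6400 kip·in

T = A_s f_y = 3.85 × 80 = 308 kips.
a = T/(0.85 f'_c b) = 308/(0.85 × 2.9 × 14.1) = 8.862 in.
M_n = T(d − a/2) = 308 × (25.2 − 4.431) = 6396.9 kip·in.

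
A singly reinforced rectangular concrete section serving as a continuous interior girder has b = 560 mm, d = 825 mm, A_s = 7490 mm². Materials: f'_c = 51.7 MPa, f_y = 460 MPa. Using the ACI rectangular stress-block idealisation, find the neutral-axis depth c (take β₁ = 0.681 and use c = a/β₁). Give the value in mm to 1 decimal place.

c ≈ 205.6 mm

T = A_s f_y = 7490 × 460 = 3445400 N = 3445.4 kN.
Setting C = 0.85 f'_c a b equal to T: a = 3445400/(0.85 × 51.7 × 560) = 140.005 mm.
With β₁ = 0.681, c = a/β₁ = 140.005/0.681 = 205.6 mm.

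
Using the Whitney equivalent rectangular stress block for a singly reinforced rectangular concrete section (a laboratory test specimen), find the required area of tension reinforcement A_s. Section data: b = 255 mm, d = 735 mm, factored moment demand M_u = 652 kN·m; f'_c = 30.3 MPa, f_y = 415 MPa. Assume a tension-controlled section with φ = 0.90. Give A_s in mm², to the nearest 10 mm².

M_n = M_u/φ = 652/0.90 = 724.444 kN·m.
With M_n = 0.85 f'_c a b (d − a/2), solve the quadratic for a:
a = d − √(d² − 2M_n/(0.85 f'_c b)) = 735 − √(735² − 2 × 724.444×10⁶/(0.85 × 30.3 × 255)) = 169.66 mm.
A_s = 0.85 f'_c a b / f_y = 0.85 × 30.3 × 169.66 × 255 / 415 = 2684.9 mm².

A_s ≈ 2680 mm²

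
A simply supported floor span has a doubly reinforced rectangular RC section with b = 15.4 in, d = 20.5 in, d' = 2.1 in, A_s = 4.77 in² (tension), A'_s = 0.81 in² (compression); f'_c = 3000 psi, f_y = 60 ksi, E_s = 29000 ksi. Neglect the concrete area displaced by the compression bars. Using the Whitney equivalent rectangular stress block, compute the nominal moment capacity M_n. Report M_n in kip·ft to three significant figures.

M_n ≈ 421 kip·ft

Assume both steels yield.
a = (A_s − A'_s) f_y/(0.85 f'_c b) = (4.77 − 0.81) × 60/(0.85 × 3 × 15.4) = 6.050 in.
c = a/β₁ = 6.050/0.85 = 7.118 in; ε'_s = 0.003(c − d')/c = 0.0021 ≥ ε_y = 0.0021, so the compression steel yields.
M_n = (A_s − A'_s) f_y (d − a/2) + A'_s f_y (d − d') = 237.6 × (20.5 − 3.025) + 48.6 × (20.5 − 2.1) = 4152.1 + 894.2 = 5046.3 kip·in = 5046.3/12 = 420.53 kip·ft.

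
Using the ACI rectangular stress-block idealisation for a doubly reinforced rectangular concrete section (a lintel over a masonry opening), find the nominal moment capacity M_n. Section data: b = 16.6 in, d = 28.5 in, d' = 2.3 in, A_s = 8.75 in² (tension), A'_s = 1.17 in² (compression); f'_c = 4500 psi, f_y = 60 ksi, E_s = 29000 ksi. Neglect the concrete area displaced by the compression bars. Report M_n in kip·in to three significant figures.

Assume both steels yield.
a = (A_s − A'_s) f_y/(0.85 f'_c b) = (8.75 − 1.17) × 60/(0.85 × 4.5 × 16.6) = 7.163 in.
c = a/β₁ = 7.163/0.825 = 8.682 in; ε'_s = 0.003(c − d')/c = 0.0022 ≥ ε_y = 0.0021, so the compression steel yields.
M_n = (A_s − A'_s) f_y (d − a/2) + A'_s f_y (d − d') = 454.8 × (28.5 − 3.5815) + 70.2 × (28.5 − 2.3) = 11332.9 + 1839.2 = 13172.1 kip·in.

M_n ≈ 13200 kip·in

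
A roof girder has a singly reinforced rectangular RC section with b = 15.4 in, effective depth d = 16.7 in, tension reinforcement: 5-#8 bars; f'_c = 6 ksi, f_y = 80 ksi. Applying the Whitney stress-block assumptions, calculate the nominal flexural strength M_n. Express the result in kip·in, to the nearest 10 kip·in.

M_n ≈ 4640 kip·in

A_s = 5 × 0.79 = 3.95 in².
T = A_s f_y = 3.95 × 80 = 316 kips.
a = T/(0.85 f'_c b) = 316/(0.85 × 6 × 15.4) = 4.023 in.
M_n = T(d − a/2) = 316 × (16.7 − 2.0115) = 4641.6 kip·in.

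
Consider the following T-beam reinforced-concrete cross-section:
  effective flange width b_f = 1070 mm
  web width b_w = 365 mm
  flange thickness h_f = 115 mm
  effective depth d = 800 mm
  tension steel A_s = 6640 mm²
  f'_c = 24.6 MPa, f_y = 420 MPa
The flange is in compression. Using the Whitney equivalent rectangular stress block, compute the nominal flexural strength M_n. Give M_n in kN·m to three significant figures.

M_n ≈ 2060 kN·m

Tension: T = A_s f_y = 6640 × 420 = 2788800 N.
Try a within the flange: a = T/(0.85 f'_c b_f) = 2788800/(0.85 × 24.6 × 1070) = 124.65 mm.
a = 124.65 > h_f = 115 mm: the block extends into the web. Split into flange-overhang and web parts.
C_f = 0.85 f'_c (b_f − b_w) h_f = 0.85 × 24.6 × (1070 − 365) × 115 = 1695278 N.
Remaining web compression depth: a_w = (T − C_f)/(0.85 f'_c b_w) = (2788800 − 1695278)/(0.85 × 24.6 × 365) = 143.28 mm.
M_n = C_f(d − h_f/2) + (T − C_f)(d − a_w/2) = 1695278 × (800 − 57.5) + 1093522 × (800 − 71.64) = 1258.74 + 796.48 = 2055.22 × 10⁶ N·mm.
M_n = 2055.22 kN·m.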